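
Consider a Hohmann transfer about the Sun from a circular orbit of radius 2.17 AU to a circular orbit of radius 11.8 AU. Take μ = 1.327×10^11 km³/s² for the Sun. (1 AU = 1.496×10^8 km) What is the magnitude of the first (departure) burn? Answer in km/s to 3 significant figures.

Δv₁ = 6.06 km/s

In km: r₁ = 2.17 × 1.496×10^8 = 3.24632×10^8 km; r₂ = 11.8 × 1.496×10^8 = 1.76528×10^9 km.
Transfer-ellipse semi-major axis a_t = (r₁ + r₂)/2 = (3.24632×10^8 + 1.76528×10^9)/2 = 1.044956×10^9 km.
Circular speed at r = 3.24632×10^8 km: v_c = √(μ/r) = 20.22 km/s.
Vis-viva on the transfer ellipse at r = 3.24632×10^8 km gives v_t = √[μ(2/r − 1/a_t)] = 26.28 km/s.
Δv₁ = |v_t − v_c| = |26.28 − 20.22| = 6.060 km/s.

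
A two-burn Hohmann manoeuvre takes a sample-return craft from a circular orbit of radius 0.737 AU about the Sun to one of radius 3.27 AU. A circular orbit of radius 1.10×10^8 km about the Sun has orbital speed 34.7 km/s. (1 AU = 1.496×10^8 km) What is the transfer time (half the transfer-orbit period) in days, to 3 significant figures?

From the circular-orbit relation v² = μ/r at r = 1.10×10^8 km: μ = v²r = (34.7)² × 1.10×10^8 = 1.32450×10^11 km³/s².
In km: r₁ = 0.737 × 1.496×10^8 = 1.102552×10^8 km; r₂ = 3.27 × 1.496×10^8 = 4.89192×10^8 km.
Semi-major axis of the transfer orbit: a_t = (1.102552×10^8 + 4.89192×10^8)/2 = 2.997236×10^8 km.
Half the transfer-orbit period gives t = π√(a_t³/μ) = 4.479×10^7 s.
Converting: 4.479×10^7 s ÷ 86400 s/day = 518 days.

t = 518 days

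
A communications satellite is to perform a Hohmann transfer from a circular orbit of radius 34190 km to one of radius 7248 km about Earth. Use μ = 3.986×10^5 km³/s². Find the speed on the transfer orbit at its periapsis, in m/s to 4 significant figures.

v = 9526 m/s

Transfer-ellipse semi-major axis a_t = (r₁ + r₂)/2 = (34190 + 7248)/2 = 20719 km.
The periapsis of the transfer ellipse is at r = 7248 km.
From the vis-viva equation, v = √[μ(2/r − 1/a_t)] = 9.526 km/s.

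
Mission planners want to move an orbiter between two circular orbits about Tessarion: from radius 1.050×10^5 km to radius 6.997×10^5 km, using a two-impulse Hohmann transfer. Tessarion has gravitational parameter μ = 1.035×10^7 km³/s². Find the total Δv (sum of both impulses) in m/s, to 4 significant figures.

Δv = 5046 m/s

The Hohmann ellipse has a_t = (r₁ + r₂)/2 = 4.0235×10^5 km.
Circular speed at r₁: v₁ = √(μ/r₁) = √(1.035×10^7/1.050×10^5) = 9.92831 km/s.
On the transfer ellipse at r₁, vis-viva gives v_p = √[μ(2/r₁ − 1/a_t)] = 13.0927 km/s.
First burn Δv₁ = |v_p − v₁| = 3.1644 km/s.
Circular speed at r₂: v₂ = √(μ/r₂) = 3.8460 km/s.
Transfer-orbit speed at r₂: v_a = √[μ(2/r₂ − 1/a_t)] = 1.9647 km/s.
Second burn Δv₂ = |v₂ − v_a| = 1.8813 km/s.
Δv = Δv₁ + Δv₂ = 3.1644 + 1.8813 = 5.046 km/s.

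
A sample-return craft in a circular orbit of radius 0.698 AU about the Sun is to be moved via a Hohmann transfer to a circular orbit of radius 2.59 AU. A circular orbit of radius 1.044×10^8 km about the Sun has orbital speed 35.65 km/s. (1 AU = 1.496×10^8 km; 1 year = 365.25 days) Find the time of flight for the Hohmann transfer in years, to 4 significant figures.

From the circular-orbit relation v² = μ/r at r = 1.044×10^8 km: μ = v²r = (35.65)² × 1.044×10^8 = 1.32684×10^11 km³/s².
In km: r₁ = 0.698 × 1.496×10^8 = 1.044208×10^8 km; r₂ = 2.59 × 1.496×10^8 = 3.87464×10^8 km.
Transfer-ellipse semi-major axis a_t = (r₁ + r₂)/2 = (1.044208×10^8 + 3.87464×10^8)/2 = 2.459424×10^8 km.
Half the transfer-orbit period gives t = π√(a_t³/μ) = 3.327×10^7 s.
Converting: 3.327×10^7 s ÷ 3.15576×10^7 s/year (365.25 × 86400) = 1.054 years.

t = 1.054 years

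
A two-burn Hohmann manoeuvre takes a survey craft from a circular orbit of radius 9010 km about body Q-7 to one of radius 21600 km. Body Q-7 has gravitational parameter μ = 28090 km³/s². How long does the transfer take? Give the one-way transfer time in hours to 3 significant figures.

t = 9.86 hours

The Hohmann ellipse has a_t = (r₁ + r₂)/2 = 15305 km.
By Kepler's third law the transfer-orbit period is T = 2π√(a_t³/μ), so t = T/2 = 35490 s.
Converting: 35490 s ÷ 3600 s/hour = 9.86 hours.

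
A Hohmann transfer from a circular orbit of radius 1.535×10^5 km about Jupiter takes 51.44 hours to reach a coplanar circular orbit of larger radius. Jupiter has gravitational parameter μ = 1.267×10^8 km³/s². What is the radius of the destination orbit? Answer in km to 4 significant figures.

r₂ = 1.368×10^6 km

Transfer time t = 51.44 hours = 1.85184×10^5 s, and t = π√(a_t³/μ).
So a_t = (μ t²/π²)^(1/3) = (1.267×10^8 × (1.85184×10^5)² / π²)^(1/3) = 7.6073×10^5 km.
Since a_t = (r₁ + r₂)/2, r₂ = 2a_t − r₁ = 2×7.6073×10^5 − 1.535×10^5 = 1.36796×10^6 km.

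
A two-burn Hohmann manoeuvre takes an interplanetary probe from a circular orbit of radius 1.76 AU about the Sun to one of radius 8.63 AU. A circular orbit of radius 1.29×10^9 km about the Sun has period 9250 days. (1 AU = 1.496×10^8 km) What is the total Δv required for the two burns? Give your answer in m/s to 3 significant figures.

Δv = 10700 m/s

From Kepler's third law T² = 4π²r³/μ at r = 1.29×10^9 km, T = 9250 days = 9250 × 86400 s = 7.992×10^8 s: μ = 4π²r³/T² = 1.32684×10^11 km³/s².
In km: r₁ = 1.76 × 1.496×10^8 = 2.63296×10^8 km; r₂ = 8.63 × 1.496×10^8 = 1.291048×10^9 km.
Transfer-ellipse semi-major axis a_t = (r₁ + r₂)/2 = (2.63296×10^8 + 1.291048×10^9)/2 = 7.77172×10^8 km.
Circular speed at r₁: v₁ = √(μ/r₁) = √(1.32684×10^11/2.63296×10^8) = 22.448 km/s.
On the transfer ellipse at r₁, vis-viva equation gives v_p = √[μ(2/r₁ − 1/a_t)] = 28.933 km/s.
First burn Δv₁ = |v_p − v₁| = 6.485 km/s.
At r₂, v₂ = √(μ/r₂) = 10.138 km/s.
Transfer-orbit speed at r₂: v_a = √[μ(2/r₂ − 1/a_t)] = 5.9007 km/s.
Second burn Δv₂ = |v₂ − v_a| = 4.237 km/s.
Δv = Δv₁ + Δv₂ = 6.485 + 4.237 = 10.72 km/s.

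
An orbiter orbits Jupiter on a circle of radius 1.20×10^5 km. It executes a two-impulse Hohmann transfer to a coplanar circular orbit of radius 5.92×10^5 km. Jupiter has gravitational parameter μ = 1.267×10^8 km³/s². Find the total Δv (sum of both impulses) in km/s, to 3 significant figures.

The Hohmann ellipse has a_t = (r₁ + r₂)/2 = 3.560×10^5 km.
At r₁ the circular-orbit speed is v₁ = √(μ/r₁) = 32.494 km/s.
Transfer-orbit speed at r₁ (vis-viva): v_p = √[μ(2/r₁ − 1/a_t)] = 41.902 km/s.
First burn Δv₁ = |v_p − v₁| = 9.408 km/s.
At r₂, v₂ = √(μ/r₂) = 14.63 km/s.
Transfer-orbit speed at r₂: v_a = √[μ(2/r₂ − 1/a_t)] = 8.494 km/s.
Second burn Δv₂ = |v₂ − v_a| = 6.136 km/s.
Total Δv = Δv₁ + Δv₂ = 15.54 km/s.

Δv = 15.5 km/s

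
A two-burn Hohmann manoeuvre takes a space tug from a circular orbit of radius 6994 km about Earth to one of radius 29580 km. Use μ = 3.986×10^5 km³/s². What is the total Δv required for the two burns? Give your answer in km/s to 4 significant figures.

Δv = 3.453 km/s

Transfer-ellipse semi-major axis a_t = (r₁ + r₂)/2 = (6994 + 29580)/2 = 18287 km.
At r₁ the circular-orbit speed is v₁ = √(μ/r₁) = 7.549 km/s.
Transfer-orbit speed at r₁ (vis-viva equation): v_p = √[μ(2/r₁ − 1/a_t)] = 9.601 km/s.
First burn Δv₁ = |v_p − v₁| = 2.052 km/s.
Circular speed at r₂: v₂ = √(μ/r₂) = 3.671 km/s.
Transfer-orbit speed at r₂: v_a = √[μ(2/r₂ − 1/a_t)] = 2.270 km/s.
Second burn Δv₂ = |v₂ − v_a| = 1.401 km/s.
Total Δv = Δv₁ + Δv₂ = 3.453 km/s.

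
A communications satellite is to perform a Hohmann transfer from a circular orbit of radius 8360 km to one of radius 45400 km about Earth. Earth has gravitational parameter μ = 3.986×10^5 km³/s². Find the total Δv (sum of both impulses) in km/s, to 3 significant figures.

Transfer-ellipse semi-major axis a_t = (r₁ + r₂)/2 = (8360 + 45400)/2 = 26880 km.
Circular speed at r₁: v₁ = √(μ/r₁) = √(3.986×10^5/8360) = 6.9050 km/s.
Transfer-orbit speed at r₁ (vis-viva): v_p = √[μ(2/r₁ − 1/a_t)] = 8.9738 km/s.
First burn Δv₁ = |v_p − v₁| = 2.0688 km/s.
Circular speed at r₂: v₂ = √(μ/r₂) = 2.9631 km/s.
Transfer-orbit speed at r₂: v_a = √[μ(2/r₂ − 1/a_t)] = 1.6525 km/s.
Second burn Δv₂ = |v₂ − v_a| = 1.3106 km/s.
Δv = Δv₁ + Δv₂ = 2.0688 + 1.3106 = 3.379 km/s.

Δv = 3.38 km/s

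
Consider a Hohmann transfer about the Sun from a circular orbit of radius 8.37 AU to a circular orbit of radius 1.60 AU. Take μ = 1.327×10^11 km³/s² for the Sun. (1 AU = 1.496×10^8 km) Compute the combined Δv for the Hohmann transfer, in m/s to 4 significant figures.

Δv = 11430 m/s

In km: r₁ = 8.37 × 1.496×10^8 = 1.252152×10^9 km; r₂ = 1.60 × 1.496×10^8 = 2.3936×10^8 km.
Transfer-ellipse semi-major axis a_t = (r₁ + r₂)/2 = (1.252152×10^9 + 2.3936×10^8)/2 = 7.45756×10^8 km.
Circular speed at r₁: v₁ = √(μ/r₁) = √(1.327×10^11/1.252152×10^9) = 10.2945 km/s.
Transfer-orbit speed at r₁ (v² = μ(2/r − 1/a)): v_a = √[μ(2/r₁ − 1/a_t)] = 5.83223 km/s.
First burn Δv₁ = |v_a − v₁| = 4.462 km/s.
At r₂, v₂ = √(μ/r₂) = 23.546 km/s.
Transfer-orbit speed at r₂: v_p = √[μ(2/r₂ − 1/a_t)] = 30.510 km/s.
Second burn Δv₂ = |v₂ − v_p| = 6.964 km/s.
Δv = Δv₁ + Δv₂ = 4.462 + 6.964 = 11.43 km/s.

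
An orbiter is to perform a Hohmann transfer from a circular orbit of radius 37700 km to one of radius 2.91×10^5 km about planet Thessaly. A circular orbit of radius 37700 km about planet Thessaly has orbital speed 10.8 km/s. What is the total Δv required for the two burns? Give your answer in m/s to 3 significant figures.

Δv = 5600 m/s

From the circular-orbit relation v² = μ/r at r = 37700 km: μ = v²r = (10.8)² × 37700 = 4.39733×10^6 km³/s².
Transfer-ellipse semi-major axis a_t = (r₁ + r₂)/2 = (37700 + 2.910×10^5)/2 = 1.6435×10^5 km.
Circular speed at r₁: v₁ = √(μ/r₁) = √(4.39733×10^6/37700) = 10.800 km/s.
On the transfer ellipse at r₁, vis-viva equation gives v_p = √[μ(2/r₁ − 1/a_t)] = 14.371 km/s.
First burn Δv₁ = |v_p − v₁| = 3.571 km/s.
Circular speed at r₂: v₂ = √(μ/r₂) = 3.887 km/s.
Transfer-orbit speed at r₂: v_a = √[μ(2/r₂ − 1/a_t)] = 1.862 km/s.
Second burn Δv₂ = |v₂ − v_a| = 2.025 km/s.
Total Δv = Δv₁ + Δv₂ = 5.596 km/s.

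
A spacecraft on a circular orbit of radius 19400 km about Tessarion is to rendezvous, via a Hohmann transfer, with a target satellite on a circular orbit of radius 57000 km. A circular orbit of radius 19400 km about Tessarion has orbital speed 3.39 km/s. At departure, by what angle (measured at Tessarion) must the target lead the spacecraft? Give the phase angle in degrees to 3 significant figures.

From the circular-orbit relation v² = μ/r at r = 19400 km: μ = v²r = (3.39)² × 19400 = 2.22947×10^5 km³/s².
Transfer-ellipse semi-major axis a_t = (r₁ + r₂)/2 = (19400 + 57000)/2 = 38200 km.
The half-period of the transfer ellipse is t = π√(a_t³/μ) = 49675.7 s.
Target angular speed ω₂ = √(μ/r₂³) = 3.46967×10^-5 rad/s.
Angle swept by the target during transfer: ω₂·t = 1.72358 rad = 98.754°.
Arrival is 180° from departure on the ellipse, so φ = 180° − 98.754° = 81.2°.

φ = 81.2°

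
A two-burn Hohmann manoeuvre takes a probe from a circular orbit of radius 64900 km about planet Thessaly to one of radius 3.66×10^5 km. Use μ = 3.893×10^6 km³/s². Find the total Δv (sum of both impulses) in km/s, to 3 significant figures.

The Hohmann ellipse has a_t = (r₁ + r₂)/2 = 2.1545×10^5 km.
At r₁ the circular-orbit speed is v₁ = √(μ/r₁) = 7.7450 km/s.
On the transfer ellipse at r₁, vis-viva equation gives v_p = √[μ(2/r₁ − 1/a_t)] = 10.095 km/s.
First burn Δv₁ = |v_p − v₁| = 2.350 km/s.
Circular speed at r₂: v₂ = √(μ/r₂) = 3.261 km/s.
Transfer-orbit speed at r₂: v_a = √[μ(2/r₂ − 1/a_t)] = 1.790 km/s.
Second burn Δv₂ = |v₂ − v_a| = 1.471 km/s.
Total Δv = Δv₁ + Δv₂ = 3.821 km/s.

Δv = 3.82 km/s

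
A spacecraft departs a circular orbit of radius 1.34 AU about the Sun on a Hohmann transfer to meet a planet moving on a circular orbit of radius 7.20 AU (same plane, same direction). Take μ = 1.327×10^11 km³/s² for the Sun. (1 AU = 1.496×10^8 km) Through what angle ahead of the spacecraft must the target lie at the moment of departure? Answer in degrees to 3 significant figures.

In km: r₁ = 1.34 × 1.496×10^8 = 2.00464×10^8 km; r₂ = 7.20 × 1.496×10^8 = 1.07712×10^9 km.
Semi-major axis of the transfer orbit: a_t = (2.00464×10^8 + 1.07712×10^9)/2 = 6.38792×10^8 km.
Transfer time t = π√(a_t³/μ) = 1.39237×10^8 s.
Target angular speed ω₂ = √(μ/r₂³) = 1.03048×10^-8 rad/s.
Angle swept by the target during transfer: ω₂·t = 1.4348 rad = 82.21°.
Arrival is 180° from departure on the ellipse, so φ = 180° − 82.21° = 97.8°.

φ = 97.8°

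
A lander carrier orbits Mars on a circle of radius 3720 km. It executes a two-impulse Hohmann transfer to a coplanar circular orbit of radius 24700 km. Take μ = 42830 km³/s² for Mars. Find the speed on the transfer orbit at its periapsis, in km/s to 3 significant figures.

v = 4.47 km/s

The Hohmann ellipse has a_t = (r₁ + r₂)/2 = 14210 km.
At periapsis, r = 3720 km.
Vis-viva: v = √[μ(2/r − 1/a_t)] = √[42830 × (2/3720 − 1/14210)] = 4.474 km/s.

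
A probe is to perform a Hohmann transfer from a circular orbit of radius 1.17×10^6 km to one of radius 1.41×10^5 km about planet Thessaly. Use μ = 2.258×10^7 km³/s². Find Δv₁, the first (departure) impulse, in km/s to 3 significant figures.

Δv₁ = 2.36 km/s

Semi-major axis of the transfer orbit: a_t = (1.170×10^6 + 1.410×10^5)/2 = 6.555×10^5 km.
Circular speed at r = 1.170×10^6 km: v_c = √(μ/r) = 4.393 km/s.
Vis-viva on the transfer ellipse at r = 1.170×10^6 km gives v_t = √[μ(2/r − 1/a_t)] = 2.037 km/s.
Δv₁ = |v_t − v_c| = |2.037 − 4.393| = 2.356 km/s.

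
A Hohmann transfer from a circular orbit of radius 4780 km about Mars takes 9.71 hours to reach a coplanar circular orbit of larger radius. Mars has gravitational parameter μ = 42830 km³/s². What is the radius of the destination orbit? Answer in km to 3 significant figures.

r₂ = 30100 km

Transfer time t = 9.71 hours = 34956 s, and t = π√(a_t³/μ).
So a_t = (μ t²/π²)^(1/3) = (42830 × (34956)² / π²)^(1/3) = 17438 km.
Since a_t = (r₁ + r₂)/2, r₂ = 2a_t − r₁ = 2×17438 − 4780 = 30096 km.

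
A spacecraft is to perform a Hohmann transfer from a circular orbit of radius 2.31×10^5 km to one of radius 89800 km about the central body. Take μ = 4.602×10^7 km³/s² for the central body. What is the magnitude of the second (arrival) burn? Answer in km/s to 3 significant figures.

Δv₂ = 4.53 km/s

Transfer-ellipse semi-major axis a_t = (r₁ + r₂)/2 = (2.310×10^5 + 89800)/2 = 1.604×10^5 km.
Circular speed at r = 89800 km: v_c = √(μ/r) = 22.638 km/s.
Transfer-orbit speed at the same r (vis-viva, a = a_t): v_t = √[μ(2/r − 1/a_t)] = 27.167 km/s.
Δv₂ = |v_t − v_c| = |27.167 − 22.638| = 4.529 km/s.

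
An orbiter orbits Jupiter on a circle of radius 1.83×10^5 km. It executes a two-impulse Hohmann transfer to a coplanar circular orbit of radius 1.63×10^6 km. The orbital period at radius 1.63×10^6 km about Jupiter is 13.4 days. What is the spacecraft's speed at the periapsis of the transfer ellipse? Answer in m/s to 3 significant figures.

From Kepler's third law T² = 4π²r³/μ at r = 1.63×10^6 km, T = 13.4 days = 13.4 × 86400 s = 1.15776×10^6 s: μ = 4π²r³/T² = 1.27551×10^8 km³/s².
Transfer-ellipse semi-major axis a_t = (r₁ + r₂)/2 = (1.830×10^5 + 1.630×10^6)/2 = 9.065×10^5 km.
The periapsis of the transfer ellipse is at r = 1.830×10^5 km.
From the vis-viva equation, v = √[μ(2/r − 1/a_t)] = 35.40 km/s.

v = 35400 m/s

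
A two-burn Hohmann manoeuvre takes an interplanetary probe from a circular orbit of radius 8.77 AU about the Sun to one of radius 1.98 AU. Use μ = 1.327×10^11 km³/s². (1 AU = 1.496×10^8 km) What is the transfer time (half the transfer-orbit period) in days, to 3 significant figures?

t = 2280 days

In km: r₁ = 8.77 × 1.496×10^8 = 1.311992×10^9 km; r₂ = 1.98 × 1.496×10^8 = 2.96208×10^8 km.
Transfer-ellipse semi-major axis a_t = (r₁ + r₂)/2 = (1.311992×10^9 + 2.96208×10^8)/2 = 8.041×10^8 km.
Half the transfer-orbit period gives t = π√(a_t³/μ) = 1.966×10^8 s.
Converting: 1.966×10^8 s ÷ 86400 s/day = 2280 days.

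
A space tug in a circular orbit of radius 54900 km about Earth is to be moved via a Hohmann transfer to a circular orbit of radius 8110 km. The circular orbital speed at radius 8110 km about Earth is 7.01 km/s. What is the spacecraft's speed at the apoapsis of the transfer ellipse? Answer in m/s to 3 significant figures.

From the circular-orbit relation v² = μ/r at r = 8110 km: μ = v²r = (7.01)² × 8110 = 3.98526×10^5 km³/s².
Semi-major axis of the transfer orbit: a_t = (54900 + 8110)/2 = 31505 km.
The apoapsis of the transfer ellipse is at r = 54900 km.
Applying v² = μ(2/r − 1/a_t): v = 1.367 km/s.

v = 1370 m/s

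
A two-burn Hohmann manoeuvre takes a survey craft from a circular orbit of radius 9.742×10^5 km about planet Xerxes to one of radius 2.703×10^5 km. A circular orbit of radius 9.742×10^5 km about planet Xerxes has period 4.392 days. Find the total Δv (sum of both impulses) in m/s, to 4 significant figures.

From Kepler's third law T² = 4π²r³/μ at r = 9.742×10^5 km, T = 4.392 days = 4.392 × 86400 s = 3.794688×10^5 s: μ = 4π²r³/T² = 2.53485×10^8 km³/s².
Transfer-ellipse semi-major axis a_t = (r₁ + r₂)/2 = (9.742×10^5 + 2.703×10^5)/2 = 6.2225×10^5 km.
At r₁ the circular-orbit speed is v₁ = √(μ/r₁) = 16.1307 km/s.
On the transfer ellipse at r₁, vis-viva gives v_a = √[μ(2/r₁ − 1/a_t)] = 10.6314 km/s.
First burn Δv₁ = |v_a − v₁| = 5.499 km/s.
At r₂, v₂ = √(μ/r₂) = 30.623 km/s.
Transfer-orbit speed at r₂: v_p = √[μ(2/r₂ − 1/a_t)] = 38.317 km/s.
Second burn Δv₂ = |v₂ − v_p| = 7.694 km/s.
Total Δv = Δv₁ + Δv₂ = 13.19 km/s.

Δv = 13190 m/s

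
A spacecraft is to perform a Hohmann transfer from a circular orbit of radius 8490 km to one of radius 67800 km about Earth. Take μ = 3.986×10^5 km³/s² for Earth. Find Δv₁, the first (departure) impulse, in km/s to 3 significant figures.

Δv₁ = 2.28 km/s

Transfer-ellipse semi-major axis a_t = (r₁ + r₂)/2 = (8490 + 67800)/2 = 38145 km.
Circular speed at r = 8490 km: v_c = √(μ/r) = 6.852 km/s.
Vis-viva on the transfer ellipse at r = 8490 km gives v_t = √[μ(2/r − 1/a_t)] = 9.135 km/s.
Δv₁ = |v_t − v_c| = |9.135 − 6.852| = 2.283 km/s.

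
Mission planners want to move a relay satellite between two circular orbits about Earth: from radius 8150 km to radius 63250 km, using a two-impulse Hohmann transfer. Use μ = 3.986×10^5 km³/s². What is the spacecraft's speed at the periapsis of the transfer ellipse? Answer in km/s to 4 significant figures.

v = 9.309 km/s

The Hohmann ellipse has a_t = (r₁ + r₂)/2 = 35700 km.
At periapsis, r = 8150 km.
From the vis-viva equation, v = √[μ(2/r − 1/a_t)] = 9.309 km/s.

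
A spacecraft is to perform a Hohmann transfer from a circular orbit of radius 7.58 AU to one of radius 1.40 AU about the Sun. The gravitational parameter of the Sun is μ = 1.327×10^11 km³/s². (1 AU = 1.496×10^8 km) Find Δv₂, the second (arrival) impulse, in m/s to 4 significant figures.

Δv₂ = 7534 m/s

In km: r₁ = 7.58 × 1.496×10^8 = 1.133968×10^9 km; r₂ = 1.40 × 1.496×10^8 = 2.0944×10^8 km.
Semi-major axis of the transfer orbit: a_t = (1.133968×10^9 + 2.0944×10^8)/2 = 6.71704×10^8 km.
Circular speed at r = 2.0944×10^8 km: v_c = √(μ/r) = 25.171 km/s.
Vis-viva on the transfer ellipse at r = 2.0944×10^8 km gives v_t = √[μ(2/r − 1/a_t)] = 32.705 km/s.
Δv₂ = |v_t − v_c| = |32.705 − 25.171| = 7.534 km/s.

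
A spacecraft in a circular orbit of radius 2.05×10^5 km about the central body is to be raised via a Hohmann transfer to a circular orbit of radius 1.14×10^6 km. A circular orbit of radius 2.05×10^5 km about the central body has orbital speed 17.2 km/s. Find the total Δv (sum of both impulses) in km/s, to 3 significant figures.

From the circular-orbit relation v² = μ/r at r = 2.05×10^5 km: μ = v²r = (17.2)² × 2.05×10^5 = 6.06472×10^7 km³/s².
The Hohmann ellipse has a_t = (r₁ + r₂)/2 = 6.725×10^5 km.
At r₁ the circular-orbit speed is v₁ = √(μ/r₁) = 17.200 km/s.
On the transfer ellipse at r₁, v² = μ(2/r − 1/a) gives v_p = √[μ(2/r₁ − 1/a_t)] = 22.394 km/s.
First burn Δv₁ = |v_p − v₁| = 5.194 km/s.
Circular speed at r₂: v₂ = √(μ/r₂) = 7.294 km/s.
Transfer-orbit speed at r₂: v_a = √[μ(2/r₂ − 1/a_t)] = 4.027 km/s.
Second burn Δv₂ = |v₂ − v_a| = 3.267 km/s.
Total Δv = Δv₁ + Δv₂ = 8.461 km/s.

Δv = 8.46 km/s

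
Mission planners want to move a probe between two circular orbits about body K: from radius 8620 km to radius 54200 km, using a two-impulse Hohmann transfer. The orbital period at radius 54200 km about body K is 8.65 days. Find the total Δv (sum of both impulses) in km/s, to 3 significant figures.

From Kepler's third law T² = 4π²r³/μ at r = 54200 km, T = 8.65 days = 8.65 × 86400 s = 7.4736×10^5 s: μ = 4π²r³/T² = 11253.8 km³/s².
Transfer-ellipse semi-major axis a_t = (r₁ + r₂)/2 = (8620 + 54200)/2 = 31410 km.
At r₁ the circular-orbit speed is v₁ = √(μ/r₁) = 1.1426 km/s.
On the transfer ellipse at r₁, v² = μ(2/r − 1/a) gives v_p = √[μ(2/r₁ − 1/a_t)] = 1.5009 km/s.
First burn Δv₁ = |v_p − v₁| = 0.3583 km/s.
Circular speed at r₂: v₂ = √(μ/r₂) = 0.4557 km/s.
Transfer-orbit speed at r₂: v_a = √[μ(2/r₂ − 1/a_t)] = 0.2387 km/s.
Second burn Δv₂ = |v₂ − v_a| = 0.2170 km/s.
Total Δv = Δv₁ + Δv₂ = 0.5753 km/s.

Δv = 0.575 km/s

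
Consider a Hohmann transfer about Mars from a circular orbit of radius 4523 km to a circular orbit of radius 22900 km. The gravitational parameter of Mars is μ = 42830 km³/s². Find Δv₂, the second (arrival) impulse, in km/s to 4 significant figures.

Transfer-ellipse semi-major axis a_t = (r₁ + r₂)/2 = (4523 + 22900)/2 = 13711.5 km.
On the circular orbit at r = 22900 km, v_c = √(μ/r) = 1.3676 km/s.
Transfer-orbit speed at the same r (vis-viva, a = a_t): v_t = √[μ(2/r − 1/a_t)] = 0.78547 km/s.
Δv₂ = |v_t − v_c| = |0.78547 − 1.3676| = 0.5821 km/s.

Δv₂ = 0.5821 km/s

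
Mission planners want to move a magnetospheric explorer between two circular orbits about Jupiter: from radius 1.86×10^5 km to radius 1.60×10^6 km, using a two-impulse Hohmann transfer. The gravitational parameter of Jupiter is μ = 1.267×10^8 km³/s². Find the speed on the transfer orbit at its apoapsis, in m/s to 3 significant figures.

v = 4060 m/s

Semi-major axis of the transfer orbit: a_t = (1.860×10^5 + 1.600×10^6)/2 = 8.930×10^5 km.
At apoapsis, r = 1.600×10^6 km.
Vis-viva: v = √[μ(2/r − 1/a_t)] = √[1.267×10^8 × (2/1.600×10^6 − 1/8.930×10^5)] = 4.061 km/s.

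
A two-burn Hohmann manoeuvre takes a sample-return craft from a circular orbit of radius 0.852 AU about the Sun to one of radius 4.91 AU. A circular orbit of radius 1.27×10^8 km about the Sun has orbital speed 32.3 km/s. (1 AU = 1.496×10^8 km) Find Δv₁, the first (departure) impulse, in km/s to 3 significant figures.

From the circular-orbit relation v² = μ/r at r = 1.27×10^8 km: μ = v²r = (32.3)² × 1.27×10^8 = 1.32498×10^11 km³/s².
In km: r₁ = 0.852 × 1.496×10^8 = 1.274592×10^8 km; r₂ = 4.91 × 1.496×10^8 = 7.34536×10^8 km.
The Hohmann ellipse has a_t = (r₁ + r₂)/2 = 4.309976×10^8 km.
Circular speed at r = 1.274592×10^8 km: v_c = √(μ/r) = 32.242 km/s.
Transfer-orbit speed at the same r (vis-viva, a = a_t): v_t = √[μ(2/r − 1/a_t)] = 42.091 km/s.
Δv₁ = |v_t − v_c| = |42.091 − 32.242| = 9.849 km/s.

Δv₁ = 9.85 km/s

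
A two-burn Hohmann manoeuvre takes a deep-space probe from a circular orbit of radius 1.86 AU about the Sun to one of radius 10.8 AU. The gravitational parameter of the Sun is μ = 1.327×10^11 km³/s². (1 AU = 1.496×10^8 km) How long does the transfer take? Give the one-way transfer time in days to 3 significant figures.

t = 2910 days

In km: r₁ = 1.86 × 1.496×10^8 = 2.78256×10^8 km; r₂ = 10.8 × 1.496×10^8 = 1.61568×10^9 km.
Transfer-ellipse semi-major axis a_t = (r₁ + r₂)/2 = (2.78256×10^8 + 1.61568×10^9)/2 = 9.46968×10^8 km.
By Kepler's third law the transfer-orbit period is T = 2π√(a_t³/μ), so t = T/2 = 2.513×10^8 s.
Converting: 2.513×10^8 s ÷ 86400 s/day = 2910 days.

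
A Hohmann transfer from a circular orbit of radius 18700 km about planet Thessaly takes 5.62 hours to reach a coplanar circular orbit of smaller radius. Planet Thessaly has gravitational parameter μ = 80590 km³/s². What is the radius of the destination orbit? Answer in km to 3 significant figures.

r₂ = 11200 km

Transfer time t = 5.62 hours = 20232 s, and t = π√(a_t³/μ).
So a_t = (μ t²/π²)^(1/3) = (80590 × (20232)² / π²)^(1/3) = 14952 km.
Since a_t = (r₁ + r₂)/2, r₂ = 2a_t − r₁ = 2×14952 − 18700 = 11204 km.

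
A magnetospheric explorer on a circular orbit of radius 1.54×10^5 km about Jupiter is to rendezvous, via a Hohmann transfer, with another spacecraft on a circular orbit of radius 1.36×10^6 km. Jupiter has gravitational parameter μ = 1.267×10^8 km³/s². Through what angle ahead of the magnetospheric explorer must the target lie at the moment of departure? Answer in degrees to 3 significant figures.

The Hohmann ellipse has a_t = (r₁ + r₂)/2 = 7.570×10^5 km.
The half-period of the transfer ellipse is t = π√(a_t³/μ) = 1.83825×10^5 s.
Target angular speed ω₂ = √(μ/r₂³) = 7.09708×10^-6 rad/s.
Angle swept by the target during transfer: ω₂·t = 1.3046 rad = 74.75°.
The magnetospheric explorer traverses 180° on the transfer ellipse, so the target must lead by 180° − 74.75° = 105°.

φ = 105°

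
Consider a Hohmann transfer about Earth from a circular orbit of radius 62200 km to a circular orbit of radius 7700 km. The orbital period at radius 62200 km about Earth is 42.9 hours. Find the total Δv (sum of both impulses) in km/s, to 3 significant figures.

Δv = 3.75 km/s

From Kepler's third law T² = 4π²r³/μ at r = 62200 km, T = 42.9 hours = 42.9 × 3600 s = 1.5444×10^5 s: μ = 4π²r³/T² = 3.98301×10^5 km³/s².
The Hohmann ellipse has a_t = (r₁ + r₂)/2 = 34950 km.
At r₁ the circular-orbit speed is v₁ = √(μ/r₁) = 2.530524 km/s.
On the transfer ellipse at r₁, vis-viva gives v_a = √[μ(2/r₁ − 1/a_t)] = 1.187770 km/s.
First burn Δv₁ = |v_a − v₁| = 1.3428 km/s.
Circular speed at r₂: v₂ = √(μ/r₂) = 7.1922 km/s.
Transfer-orbit speed at r₂: v_p = √[μ(2/r₂ − 1/a_t)] = 9.5947 km/s.
Second burn Δv₂ = |v₂ − v_p| = 2.4025 km/s.
Total Δv = Δv₁ + Δv₂ = 3.745 km/s.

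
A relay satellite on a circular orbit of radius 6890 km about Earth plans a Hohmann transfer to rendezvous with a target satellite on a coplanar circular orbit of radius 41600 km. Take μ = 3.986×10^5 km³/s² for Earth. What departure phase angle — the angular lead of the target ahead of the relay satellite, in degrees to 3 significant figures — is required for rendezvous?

Semi-major axis of the transfer orbit: a_t = (6890 + 41600)/2 = 24245 km.
Transfer time t = π√(a_t³/μ) = 18785 s.
Target angular speed ω₂ = √(μ/r₂³) = 7.4410×10^-5 rad/s.
Angle swept by the target during transfer: ω₂·t = 1.3978 rad = 80.09°.
The relay satellite traverses 180° on the transfer ellipse, so the target must lead by 180° − 80.09° = 99.9°.

φ = 99.9°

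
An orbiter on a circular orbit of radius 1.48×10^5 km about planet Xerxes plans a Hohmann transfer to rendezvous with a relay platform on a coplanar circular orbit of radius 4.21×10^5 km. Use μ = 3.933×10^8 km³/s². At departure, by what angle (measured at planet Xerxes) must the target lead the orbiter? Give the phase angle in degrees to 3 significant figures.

φ = 80.0°

Transfer-ellipse semi-major axis a_t = (r₁ + r₂)/2 = (1.480×10^5 + 4.210×10^5)/2 = 2.845×10^5 km.
Transfer time t = π√(a_t³/μ) = 24039 s.
Target angular speed ω₂ = √(μ/r₂³) = 7.2600×10^-5 rad/s.
Angle swept by the target during transfer: ω₂·t = 1.7452 rad = 99.99°.
Arrival is 180° from departure on the ellipse, so φ = 180° − 99.99° = 80.0°.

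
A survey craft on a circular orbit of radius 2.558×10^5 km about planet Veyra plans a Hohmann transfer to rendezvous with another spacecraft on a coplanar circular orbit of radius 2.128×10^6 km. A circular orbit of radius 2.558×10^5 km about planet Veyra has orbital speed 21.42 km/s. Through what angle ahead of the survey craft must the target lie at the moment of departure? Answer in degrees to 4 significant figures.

From the circular-orbit relation v² = μ/r at r = 2.558×10^5 km: μ = v²r = (21.42)² × 2.558×10^5 = 1.17365×10^8 km³/s².
The Hohmann ellipse has a_t = (r₁ + r₂)/2 = 1.1919×10^6 km.
Transfer time t = π√(a_t³/μ) = 3.7735×10^5 s.
The target's mean motion on its circular orbit is ω₂ = √(μ/r₂³) = 3.4899×10^-6 rad/s.
Angle swept by the target during transfer: ω₂·t = 1.3169 rad = 75.453°.
Arrival is 180° from departure on the ellipse, so φ = 180° − 75.453° = 104.5°.

φ = 104.5°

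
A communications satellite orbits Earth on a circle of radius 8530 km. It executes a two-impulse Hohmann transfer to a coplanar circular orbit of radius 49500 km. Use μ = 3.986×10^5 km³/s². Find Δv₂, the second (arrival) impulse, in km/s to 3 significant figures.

Δv₂ = 1.30 km/s

Semi-major axis of the transfer orbit: a_t = (8530 + 49500)/2 = 29015 km.
Circular speed at r = 49500 km: v_c = √(μ/r) = 2.838 km/s.
Vis-viva on the transfer ellipse at r = 49500 km gives v_t = √[μ(2/r − 1/a_t)] = 1.539 km/s.
Δv₂ = |v_t − v_c| = |1.539 − 2.838| = 1.299 km/s.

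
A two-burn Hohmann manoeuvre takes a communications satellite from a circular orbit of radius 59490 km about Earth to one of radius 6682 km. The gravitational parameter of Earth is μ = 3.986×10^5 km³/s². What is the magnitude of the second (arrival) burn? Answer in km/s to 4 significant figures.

Δv₂ = 2.633 km/s

The Hohmann ellipse has a_t = (r₁ + r₂)/2 = 33086 km.
Circular speed at r = 6682 km: v_c = √(μ/r) = 7.72352 km/s.
Transfer-orbit speed at the same r (vis-viva, a = a_t): v_t = √[μ(2/r − 1/a_t)] = 10.3566 km/s.
Δv₂ = |v_t − v_c| = |10.3566 − 7.72352| = 2.633 km/s.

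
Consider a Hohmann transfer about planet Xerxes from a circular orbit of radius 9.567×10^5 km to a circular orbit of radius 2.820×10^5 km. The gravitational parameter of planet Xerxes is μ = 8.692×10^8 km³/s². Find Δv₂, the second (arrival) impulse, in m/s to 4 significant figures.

Δv₂ = 13480 m/s

Transfer-ellipse semi-major axis a_t = (r₁ + r₂)/2 = (9.567×10^5 + 2.820×10^5)/2 = 6.1935×10^5 km.
Circular speed at r = 2.820×10^5 km: v_c = √(μ/r) = 55.52 km/s.
Transfer-orbit speed at the same r (vis-viva, a = a_t): v_t = √[μ(2/r − 1/a_t)] = 69.00 km/s.
Δv₂ = |v_t − v_c| = |69.00 − 55.52| = 13.48 km/s.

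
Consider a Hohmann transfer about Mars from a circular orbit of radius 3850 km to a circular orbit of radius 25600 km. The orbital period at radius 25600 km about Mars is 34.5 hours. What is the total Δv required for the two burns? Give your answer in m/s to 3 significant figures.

Δv = 1700 m/s

From Kepler's third law T² = 4π²r³/μ at r = 25600 km, T = 34.5 hours = 34.5 × 3600 s = 1.242×10^5 s: μ = 4π²r³/T² = 42937.5 km³/s².
Semi-major axis of the transfer orbit: a_t = (3850 + 25600)/2 = 14725 km.
At r₁ the circular-orbit speed is v₁ = √(μ/r₁) = 3.3395 km/s.
On the transfer ellipse at r₁, vis-viva equation gives v_p = √[μ(2/r₁ − 1/a_t)] = 4.4033 km/s.
First burn Δv₁ = |v_p − v₁| = 1.064 km/s.
Circular speed at r₂: v₂ = √(μ/r₂) = 1.2951 km/s.
Transfer-orbit speed at r₂: v_a = √[μ(2/r₂ − 1/a_t)] = 0.66222 km/s.
Second burn Δv₂ = |v₂ − v_a| = 0.6329 km/s.
Δv = Δv₁ + Δv₂ = 1.064 + 0.6329 = 1.697 km/s.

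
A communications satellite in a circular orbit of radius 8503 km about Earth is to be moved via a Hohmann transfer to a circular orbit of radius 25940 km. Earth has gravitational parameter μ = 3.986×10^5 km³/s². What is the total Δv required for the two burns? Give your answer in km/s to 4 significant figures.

Δv = 2.722 km/s

The Hohmann ellipse has a_t = (r₁ + r₂)/2 = 17221.5 km.
Circular speed at r₁: v₁ = √(μ/r₁) = √(3.986×10^5/8503) = 6.847 km/s.
On the transfer ellipse at r₁, vis-viva equation gives v_p = √[μ(2/r₁ − 1/a_t)] = 8.403 km/s.
First burn Δv₁ = |v_p − v₁| = 1.556 km/s.
At r₂, v₂ = √(μ/r₂) = 3.920 km/s.
Transfer-orbit speed at r₂: v_a = √[μ(2/r₂ − 1/a_t)] = 2.754 km/s.
Second burn Δv₂ = |v₂ − v_a| = 1.166 km/s.
Δv = Δv₁ + Δv₂ = 1.556 + 1.166 = 2.722 km/s.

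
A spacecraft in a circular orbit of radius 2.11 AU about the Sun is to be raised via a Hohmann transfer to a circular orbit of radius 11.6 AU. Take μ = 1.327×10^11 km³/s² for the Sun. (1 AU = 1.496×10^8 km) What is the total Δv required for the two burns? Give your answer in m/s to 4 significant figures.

Δv = 10060 m/s

In km: r₁ = 2.11 × 1.496×10^8 = 3.15656×10^8 km; r₂ = 11.6 × 1.496×10^8 = 1.73536×10^9 km.
The Hohmann ellipse has a_t = (r₁ + r₂)/2 = 1.025508×10^9 km.
At r₁ the circular-orbit speed is v₁ = √(μ/r₁) = 20.504 km/s.
Transfer-orbit speed at r₁ (vis-viva): v_p = √[μ(2/r₁ − 1/a_t)] = 26.672 km/s.
First burn Δv₁ = |v_p − v₁| = 6.168 km/s.
Circular speed at r₂: v₂ = √(μ/r₂) = 8.745 km/s.
Transfer-orbit speed at r₂: v_a = √[μ(2/r₂ − 1/a_t)] = 4.852 km/s.
Second burn Δv₂ = |v₂ − v_a| = 3.893 km/s.
Δv = Δv₁ + Δv₂ = 6.168 + 3.893 = 10.06 km/s.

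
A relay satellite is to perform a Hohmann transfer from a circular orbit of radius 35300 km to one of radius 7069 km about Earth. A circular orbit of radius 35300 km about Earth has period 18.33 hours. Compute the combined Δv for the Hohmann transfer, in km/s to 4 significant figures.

Δv = 3.604 km/s

From Kepler's third law T² = 4π²r³/μ at r = 35300 km, T = 18.33 hours = 18.33 × 3600 s = 65988 s: μ = 4π²r³/T² = 3.98799×10^5 km³/s².
Transfer-ellipse semi-major axis a_t = (r₁ + r₂)/2 = (35300 + 7069)/2 = 21184.5 km.
Circular speed at r₁: v₁ = √(μ/r₁) = √(3.98799×10^5/35300) = 3.3612 km/s.
On the transfer ellipse at r₁, v² = μ(2/r − 1/a) gives v_a = √[μ(2/r₁ − 1/a_t)] = 1.9416 km/s.
First burn Δv₁ = |v_a − v₁| = 1.4196 km/s.
Circular speed at r₂: v₂ = √(μ/r₂) = 7.5110 km/s.
Transfer-orbit speed at r₂: v_p = √[μ(2/r₂ − 1/a_t)] = 9.6956 km/s.
Second burn Δv₂ = |v₂ − v_p| = 2.1846 km/s.
Δv = Δv₁ + Δv₂ = 1.4196 + 2.1846 = 3.604 km/s.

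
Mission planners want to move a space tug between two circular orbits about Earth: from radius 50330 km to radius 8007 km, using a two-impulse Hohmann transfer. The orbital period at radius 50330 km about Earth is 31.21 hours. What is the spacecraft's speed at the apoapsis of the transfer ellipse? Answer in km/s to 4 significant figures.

From Kepler's third law T² = 4π²r³/μ at r = 50330 km, T = 31.21 hours = 31.21 × 3600 s = 1.12356×10^5 s: μ = 4π²r³/T² = 3.98702×10^5 km³/s².
Semi-major axis of the transfer orbit: a_t = (50330 + 8007)/2 = 29168.5 km.
The apoapsis of the transfer ellipse is at r = 50330 km.
Applying v² = μ(2/r − 1/a_t): v = 1.475 km/s.

v = 1.475 km/s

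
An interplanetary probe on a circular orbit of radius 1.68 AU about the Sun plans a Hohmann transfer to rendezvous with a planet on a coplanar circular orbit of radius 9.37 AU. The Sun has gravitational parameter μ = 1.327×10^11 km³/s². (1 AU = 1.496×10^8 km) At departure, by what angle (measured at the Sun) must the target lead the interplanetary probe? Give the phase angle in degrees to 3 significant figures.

In km: r₁ = 1.68 × 1.496×10^8 = 2.51328×10^8 km; r₂ = 9.37 × 1.496×10^8 = 1.401752×10^9 km.
Transfer-ellipse semi-major axis a_t = (r₁ + r₂)/2 = (2.51328×10^8 + 1.401752×10^9)/2 = 8.2654×10^8 km.
The half-period of the transfer ellipse is t = π√(a_t³/μ) = 2.04932×10^8 s.
The target's mean motion on its circular orbit is ω₂ = √(μ/r₂³) = 6.94111×10^-9 rad/s.
Angle swept by the target during transfer: ω₂·t = 1.4225 rad = 81.50°.
The interplanetary probe traverses 180° on the transfer ellipse, so the target must lead by 180° − 81.50° = 98.5°.

φ = 98.5°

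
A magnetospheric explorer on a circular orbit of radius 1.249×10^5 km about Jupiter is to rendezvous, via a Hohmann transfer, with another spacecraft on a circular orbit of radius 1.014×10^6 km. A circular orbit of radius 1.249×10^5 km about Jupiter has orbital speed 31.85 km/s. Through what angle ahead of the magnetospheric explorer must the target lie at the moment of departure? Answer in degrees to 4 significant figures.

From the circular-orbit relation v² = μ/r at r = 1.249×10^5 km: μ = v²r = (31.85)² × 1.249×10^5 = 1.26701×10^8 km³/s².
The Hohmann ellipse has a_t = (r₁ + r₂)/2 = 5.6945×10^5 km.
The half-period of the transfer ellipse is t = π√(a_t³/μ) = 1.19934×10^5 s.
Target angular speed ω₂ = √(μ/r₂³) = 1.10239×10^-5 rad/s.
Angle swept by the target during transfer: ω₂·t = 1.32214 rad = 75.753°.
The magnetospheric explorer traverses 180° on the transfer ellipse, so the target must lead by 180° − 75.753° = 104.2°.

φ = 104.2°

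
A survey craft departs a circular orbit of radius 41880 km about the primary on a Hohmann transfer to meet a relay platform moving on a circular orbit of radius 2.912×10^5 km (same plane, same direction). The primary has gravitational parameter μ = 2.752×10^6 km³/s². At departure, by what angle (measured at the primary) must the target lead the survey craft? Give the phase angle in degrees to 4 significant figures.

φ = 102.1°

Semi-major axis of the transfer orbit: a_t = (41880 + 2.912×10^5)/2 = 1.6654×10^5 km.
Transfer time t = π√(a_t³/μ) = 1.28707×10^5 s.
The target's mean motion on its circular orbit is ω₂ = √(μ/r₂³) = 1.05569×10^-5 rad/s.
Angle swept by the target during transfer: ω₂·t = 1.35875 rad = 77.851°.
The survey craft traverses 180° on the transfer ellipse, so the target must lead by 180° − 77.851° = 102.1°.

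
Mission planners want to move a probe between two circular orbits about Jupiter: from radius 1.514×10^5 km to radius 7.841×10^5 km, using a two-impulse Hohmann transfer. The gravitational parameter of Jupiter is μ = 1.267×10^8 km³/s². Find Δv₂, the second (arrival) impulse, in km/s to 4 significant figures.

Semi-major axis of the transfer orbit: a_t = (1.514×10^5 + 7.841×10^5)/2 = 4.6775×10^5 km.
On the circular orbit at r = 7.841×10^5 km, v_c = √(μ/r) = 12.712 km/s.
Transfer-orbit speed at the same r (vis-viva, a = a_t): v_t = √[μ(2/r − 1/a_t)] = 7.2320 km/s.
Δv₂ = |v_t − v_c| = |7.2320 − 12.712| = 5.480 km/s.

Δv₂ = 5.480 km/s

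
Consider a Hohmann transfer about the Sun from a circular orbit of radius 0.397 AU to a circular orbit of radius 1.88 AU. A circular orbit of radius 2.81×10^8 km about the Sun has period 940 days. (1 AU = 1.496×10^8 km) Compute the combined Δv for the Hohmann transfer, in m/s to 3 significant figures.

From Kepler's third law T² = 4π²r³/μ at r = 2.81×10^8 km, T = 940 days = 940 × 86400 s = 8.1216×10^7 s: μ = 4π²r³/T² = 1.32799×10^11 km³/s².
In km: r₁ = 0.397 × 1.496×10^8 = 5.93912×10^7 km; r₂ = 1.88 × 1.496×10^8 = 2.81248×10^8 km.
The Hohmann ellipse has a_t = (r₁ + r₂)/2 = 1.703196×10^8 km.
At r₁ the circular-orbit speed is v₁ = √(μ/r₁) = 47.286 km/s.
On the transfer ellipse at r₁, vis-viva gives v_p = √[μ(2/r₁ − 1/a_t)] = 60.764 km/s.
First burn Δv₁ = |v_p − v₁| = 13.48 km/s.
At r₂, v₂ = √(μ/r₂) = 21.730 km/s.
Transfer-orbit speed at r₂: v_a = √[μ(2/r₂ − 1/a_t)] = 12.832 km/s.
Second burn Δv₂ = |v₂ − v_a| = 8.898 km/s.
Total Δv = Δv₁ + Δv₂ = 22.38 km/s.

Δv = 22400 m/s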